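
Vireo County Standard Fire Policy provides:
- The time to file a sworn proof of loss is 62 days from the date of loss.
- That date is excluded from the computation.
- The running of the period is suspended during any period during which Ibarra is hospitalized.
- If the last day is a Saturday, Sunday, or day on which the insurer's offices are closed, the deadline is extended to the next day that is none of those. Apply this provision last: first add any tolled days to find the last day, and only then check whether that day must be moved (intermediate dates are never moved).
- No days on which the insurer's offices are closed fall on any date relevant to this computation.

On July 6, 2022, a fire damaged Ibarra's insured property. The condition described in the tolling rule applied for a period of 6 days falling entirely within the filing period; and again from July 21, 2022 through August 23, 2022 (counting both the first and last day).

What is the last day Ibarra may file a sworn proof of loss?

62 days after July 6, 2022 is September 6, 2022.
Tolling adds 6 days: September 6, 2022 + 6 days = September 12, 2022.
From July 21, 2022 through August 23, 2022 inclusive is 34 days; tolling adds 34 days: September 12, 2022 + 34 days = October 16, 2022.
October 16, 2022 is Sunday. The next qualifying day is October 17, 2022.

October 17, 2022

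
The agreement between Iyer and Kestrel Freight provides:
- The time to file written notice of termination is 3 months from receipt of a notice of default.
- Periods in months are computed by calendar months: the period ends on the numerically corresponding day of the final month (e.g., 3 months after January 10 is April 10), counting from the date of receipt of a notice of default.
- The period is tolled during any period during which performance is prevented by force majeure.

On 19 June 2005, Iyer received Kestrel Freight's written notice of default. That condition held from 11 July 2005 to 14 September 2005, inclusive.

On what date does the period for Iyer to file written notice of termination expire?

November 24, 2005

3 months after 19 June 2005 is September 19, 2005.
From July 11, 2005 through September 14, 2005 inclusive is 66 days; tolling adds 66 days: September 19, 2005 + 66 days = November 24, 2005.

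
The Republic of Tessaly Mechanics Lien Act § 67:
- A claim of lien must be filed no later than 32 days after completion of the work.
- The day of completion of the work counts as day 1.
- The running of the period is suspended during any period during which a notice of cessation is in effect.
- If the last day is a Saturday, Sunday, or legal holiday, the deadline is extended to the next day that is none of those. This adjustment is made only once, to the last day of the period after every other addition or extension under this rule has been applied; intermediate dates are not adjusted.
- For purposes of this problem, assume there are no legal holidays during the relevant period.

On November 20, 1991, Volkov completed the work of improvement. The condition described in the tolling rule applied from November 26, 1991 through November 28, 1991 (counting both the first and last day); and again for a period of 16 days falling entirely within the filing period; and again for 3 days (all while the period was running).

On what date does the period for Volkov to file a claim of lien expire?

Counting November 20, 1991 as day 1, day 32 is December 21, 1991.
From November 26, 1991 through November 28, 1991 inclusive is 3 days; tolling adds 3 days: December 21, 1991 + 3 days = December 24, 1991.
Tolling adds 16 days: December 24, 1991 + 16 days = January 9, 1992.
Tolling adds 3 days: January 9, 1992 + 3 days = January 12, 1992.
January 12, 1992 is Sunday. The next qualifying day is January 13, 1992.

January 13, 1992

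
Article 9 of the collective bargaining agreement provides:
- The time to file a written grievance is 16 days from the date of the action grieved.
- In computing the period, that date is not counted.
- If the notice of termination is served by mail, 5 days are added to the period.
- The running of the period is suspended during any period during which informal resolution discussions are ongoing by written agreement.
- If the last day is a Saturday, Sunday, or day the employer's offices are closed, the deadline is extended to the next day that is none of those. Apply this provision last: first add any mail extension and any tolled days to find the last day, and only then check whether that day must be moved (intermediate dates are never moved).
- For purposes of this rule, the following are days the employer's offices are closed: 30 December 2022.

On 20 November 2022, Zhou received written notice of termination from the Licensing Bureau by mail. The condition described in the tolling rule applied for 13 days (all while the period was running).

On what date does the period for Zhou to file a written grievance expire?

16 days after 20 November 2022 is December 6, 2022.
Service was by mail, adding 5 days: December 6, 2022 + 5 days = December 11, 2022.
Tolling adds 13 days: December 11, 2022 + 13 days = December 24, 2022.
December 24, 2022 is Saturday; December 25, 2022 is Sunday. The next qualifying day is December 26, 2022.

December 26, 2022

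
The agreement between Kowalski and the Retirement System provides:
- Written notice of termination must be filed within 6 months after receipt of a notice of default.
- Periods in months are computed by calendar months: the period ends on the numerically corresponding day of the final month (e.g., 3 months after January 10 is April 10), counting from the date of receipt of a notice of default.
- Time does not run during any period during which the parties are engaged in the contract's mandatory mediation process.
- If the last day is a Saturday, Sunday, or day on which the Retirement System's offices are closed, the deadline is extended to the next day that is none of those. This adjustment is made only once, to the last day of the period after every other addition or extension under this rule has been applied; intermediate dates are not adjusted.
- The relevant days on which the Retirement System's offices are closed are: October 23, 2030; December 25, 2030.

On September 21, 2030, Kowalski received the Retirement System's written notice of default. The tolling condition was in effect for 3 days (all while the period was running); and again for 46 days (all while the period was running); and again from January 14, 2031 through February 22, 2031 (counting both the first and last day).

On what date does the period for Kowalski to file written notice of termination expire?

June 18, 2031

6 months after September 21, 2030 is March 21, 2031.
Tolling adds 3 days: March 21, 2031 + 3 days = March 24, 2031.
Tolling adds 46 days: March 24, 2031 + 46 days = May 9, 2031.
From January 14, 2031 through February 22, 2031 inclusive is 40 days; tolling adds 40 days: May 9, 2031 + 40 days = June 18, 2031.
June 18, 2031 is a Wednesday and not a day on which the Retirement System's offices are closed, so no extension applies.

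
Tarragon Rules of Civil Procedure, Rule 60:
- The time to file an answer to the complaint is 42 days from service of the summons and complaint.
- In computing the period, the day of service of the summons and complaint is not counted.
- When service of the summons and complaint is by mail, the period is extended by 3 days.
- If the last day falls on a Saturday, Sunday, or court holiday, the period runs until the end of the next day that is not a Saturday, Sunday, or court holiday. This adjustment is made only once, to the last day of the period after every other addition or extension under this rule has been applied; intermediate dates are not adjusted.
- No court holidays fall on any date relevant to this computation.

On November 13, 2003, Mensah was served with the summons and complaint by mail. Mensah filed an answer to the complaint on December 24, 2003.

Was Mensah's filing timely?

Yes

42 days after November 13, 2003 is December 25, 2003.
Service was by mail, adding 3 days: December 25, 2003 + 3 days = December 28, 2003.
December 28, 2003 is Sunday. The next qualifying day is December 29, 2003.
The deadline is December 29, 2003; the filing on December 24, 2003 is on or before that date.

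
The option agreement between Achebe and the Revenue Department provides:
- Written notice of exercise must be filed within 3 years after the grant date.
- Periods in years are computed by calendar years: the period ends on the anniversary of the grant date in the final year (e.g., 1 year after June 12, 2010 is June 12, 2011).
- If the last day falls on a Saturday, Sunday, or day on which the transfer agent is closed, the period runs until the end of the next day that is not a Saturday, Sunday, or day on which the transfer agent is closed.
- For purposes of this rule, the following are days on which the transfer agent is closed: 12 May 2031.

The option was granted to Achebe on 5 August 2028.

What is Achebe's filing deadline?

August 5, 2031

3 years after 5 August 2028 is August 5, 2031.
August 5, 2031 is a Tuesday and not a day on which the transfer agent is closed, so no extension applies.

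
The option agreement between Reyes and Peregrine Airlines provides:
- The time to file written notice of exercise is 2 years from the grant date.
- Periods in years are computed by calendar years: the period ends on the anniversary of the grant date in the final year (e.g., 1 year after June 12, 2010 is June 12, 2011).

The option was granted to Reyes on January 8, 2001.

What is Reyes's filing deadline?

January 8, 2003

2 years after January 8, 2001 is January 8, 2003.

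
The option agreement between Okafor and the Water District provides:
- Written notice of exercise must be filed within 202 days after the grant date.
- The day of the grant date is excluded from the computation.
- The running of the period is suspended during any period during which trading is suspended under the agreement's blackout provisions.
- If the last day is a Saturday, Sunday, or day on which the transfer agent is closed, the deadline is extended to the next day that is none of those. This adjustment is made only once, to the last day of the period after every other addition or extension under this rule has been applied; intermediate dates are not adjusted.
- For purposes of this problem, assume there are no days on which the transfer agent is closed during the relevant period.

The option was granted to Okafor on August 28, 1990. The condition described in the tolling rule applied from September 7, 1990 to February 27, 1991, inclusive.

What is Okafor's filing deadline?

202 days after August 28, 1990 is March 18, 1991.
From September 7, 1990 through February 27, 1991 inclusive is 174 days; tolling adds 174 days: March 18, 1991 + 174 days = September 8, 1991.
September 8, 1991 is Sunday. The next qualifying day is September 9, 1991.

September 9, 1991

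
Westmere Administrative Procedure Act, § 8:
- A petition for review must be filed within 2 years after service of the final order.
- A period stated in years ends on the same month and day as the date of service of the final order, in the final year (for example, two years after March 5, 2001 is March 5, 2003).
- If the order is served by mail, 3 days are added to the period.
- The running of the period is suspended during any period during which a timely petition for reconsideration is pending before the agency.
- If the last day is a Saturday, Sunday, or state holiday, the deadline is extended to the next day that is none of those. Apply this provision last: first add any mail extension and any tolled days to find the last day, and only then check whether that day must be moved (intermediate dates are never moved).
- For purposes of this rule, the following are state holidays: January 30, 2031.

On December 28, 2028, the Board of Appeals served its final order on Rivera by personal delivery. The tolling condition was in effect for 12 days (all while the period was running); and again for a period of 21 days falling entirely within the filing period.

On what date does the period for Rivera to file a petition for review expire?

2 years after December 28, 2028 is December 28, 2030.
Service was not by mail, so no mail extension applies.
Tolling adds 12 days: December 28, 2030 + 12 days = January 9, 2031.
Tolling adds 21 days: January 9, 2031 + 21 days = January 30, 2031.
January 30, 2031 is a listed holiday. The next qualifying day is January 31, 2031.

January 31, 2031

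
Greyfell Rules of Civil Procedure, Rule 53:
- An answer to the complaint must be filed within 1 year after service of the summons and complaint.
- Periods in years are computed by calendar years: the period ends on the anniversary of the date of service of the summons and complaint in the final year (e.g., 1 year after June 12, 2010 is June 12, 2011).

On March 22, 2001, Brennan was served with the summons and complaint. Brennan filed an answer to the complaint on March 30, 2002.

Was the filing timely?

1 year after March 22, 2001 is March 22, 2002.
The deadline is March 22, 2002; the filing on March 30, 2002 is after that date.

No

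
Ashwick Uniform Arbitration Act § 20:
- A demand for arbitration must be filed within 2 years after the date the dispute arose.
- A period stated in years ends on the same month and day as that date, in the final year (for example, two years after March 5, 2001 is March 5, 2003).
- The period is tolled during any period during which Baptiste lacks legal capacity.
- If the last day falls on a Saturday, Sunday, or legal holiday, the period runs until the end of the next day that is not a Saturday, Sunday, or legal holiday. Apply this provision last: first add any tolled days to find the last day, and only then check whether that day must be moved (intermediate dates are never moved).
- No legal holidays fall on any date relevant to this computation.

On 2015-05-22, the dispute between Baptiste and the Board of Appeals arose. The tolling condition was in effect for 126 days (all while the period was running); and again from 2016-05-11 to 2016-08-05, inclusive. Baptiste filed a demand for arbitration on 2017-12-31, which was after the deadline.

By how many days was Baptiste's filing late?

2 years after 2015-05-22 is May 22, 2017.
Tolling adds 126 days: May 22, 2017 + 126 days = September 25, 2017.
From May 11, 2016 through August 5, 2016 inclusive is 87 days; tolling adds 87 days: September 25, 2017 + 87 days = December 21, 2017.
December 21, 2017 is a Thursday and not a legal holiday, so no extension applies.
The deadline is December 21, 2017; from December 21, 2017 to December 31, 2017 is 10 days.

10 days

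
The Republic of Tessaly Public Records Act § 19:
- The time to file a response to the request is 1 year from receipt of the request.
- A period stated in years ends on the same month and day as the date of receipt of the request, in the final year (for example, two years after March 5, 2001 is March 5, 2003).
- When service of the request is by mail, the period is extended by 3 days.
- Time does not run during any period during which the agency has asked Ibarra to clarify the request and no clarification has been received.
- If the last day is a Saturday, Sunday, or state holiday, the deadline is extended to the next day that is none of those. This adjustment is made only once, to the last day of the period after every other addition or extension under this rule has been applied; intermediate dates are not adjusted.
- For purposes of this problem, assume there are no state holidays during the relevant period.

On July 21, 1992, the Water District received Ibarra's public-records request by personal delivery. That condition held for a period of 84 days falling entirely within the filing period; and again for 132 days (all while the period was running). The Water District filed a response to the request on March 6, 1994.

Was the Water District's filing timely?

No

1 year after July 21, 1992 is July 21, 1993.
Service was not by mail, so no mail extension applies.
Tolling adds 84 days: July 21, 1993 + 84 days = October 13, 1993.
Tolling adds 132 days: October 13, 1993 + 132 days = February 22, 1994.
February 22, 1994 is a Tuesday and not a state holiday, so no extension applies.
The deadline is February 22, 1994; the filing on March 6, 1994 is after that date.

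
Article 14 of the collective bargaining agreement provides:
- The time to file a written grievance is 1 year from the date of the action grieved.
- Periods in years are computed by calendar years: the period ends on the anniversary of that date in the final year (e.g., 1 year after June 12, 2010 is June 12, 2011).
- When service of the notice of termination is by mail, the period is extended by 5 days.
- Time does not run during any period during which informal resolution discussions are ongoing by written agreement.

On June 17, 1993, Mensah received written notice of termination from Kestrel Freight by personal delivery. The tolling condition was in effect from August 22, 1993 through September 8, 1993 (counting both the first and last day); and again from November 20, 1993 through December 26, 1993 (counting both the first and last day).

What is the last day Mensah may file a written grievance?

1 year after June 17, 1993 is June 17, 1994.
Service was not by mail, so no mail extension applies.
From August 22, 1993 through September 8, 1993 inclusive is 18 days; tolling adds 18 days: June 17, 1994 + 18 days = July 5, 1994.
From November 20, 1993 through December 26, 1993 inclusive is 37 days; tolling adds 37 days: July 5, 1994 + 37 days = August 11, 1994.

August 11, 1994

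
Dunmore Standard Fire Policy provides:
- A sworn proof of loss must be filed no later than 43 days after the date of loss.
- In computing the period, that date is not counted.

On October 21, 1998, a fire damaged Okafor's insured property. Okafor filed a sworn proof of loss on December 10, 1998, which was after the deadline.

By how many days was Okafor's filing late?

7 days

43 days after October 21, 1998 is December 3, 1998.
The deadline is December 3, 1998; from December 3, 1998 to December 10, 1998 is 7 days.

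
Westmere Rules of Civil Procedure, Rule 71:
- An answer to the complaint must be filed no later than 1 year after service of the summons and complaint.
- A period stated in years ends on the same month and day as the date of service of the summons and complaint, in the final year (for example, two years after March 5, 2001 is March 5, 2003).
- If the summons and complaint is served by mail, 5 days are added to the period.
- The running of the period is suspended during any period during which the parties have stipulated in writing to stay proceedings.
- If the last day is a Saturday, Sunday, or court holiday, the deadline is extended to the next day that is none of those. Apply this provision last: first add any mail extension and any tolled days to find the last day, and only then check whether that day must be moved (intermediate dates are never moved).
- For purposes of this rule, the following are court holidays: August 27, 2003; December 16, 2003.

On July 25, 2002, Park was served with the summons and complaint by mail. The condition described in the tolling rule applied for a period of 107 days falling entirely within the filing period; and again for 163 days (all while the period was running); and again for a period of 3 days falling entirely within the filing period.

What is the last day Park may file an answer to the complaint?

April 28, 2004

1 year after July 25, 2002 is July 25, 2003.
Service was by mail, adding 5 days: July 25, 2003 + 5 days = July 30, 2003.
Tolling adds 107 days: July 30, 2003 + 107 days = November 14, 2003.
Tolling adds 163 days: November 14, 2003 + 163 days = April 25, 2004.
Tolling adds 3 days: April 25, 2004 + 3 days = April 28, 2004.
April 28, 2004 is a Wednesday and not a court holiday, so no extension applies.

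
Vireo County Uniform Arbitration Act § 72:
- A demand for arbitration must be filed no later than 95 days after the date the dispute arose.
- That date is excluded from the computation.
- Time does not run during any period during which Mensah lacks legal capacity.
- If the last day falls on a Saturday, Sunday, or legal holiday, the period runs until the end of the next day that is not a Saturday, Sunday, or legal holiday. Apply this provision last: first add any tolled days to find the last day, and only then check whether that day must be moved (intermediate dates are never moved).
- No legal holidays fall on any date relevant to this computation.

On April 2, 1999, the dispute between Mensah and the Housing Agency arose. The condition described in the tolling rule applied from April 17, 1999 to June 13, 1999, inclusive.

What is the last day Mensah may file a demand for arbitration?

September 2, 1999

95 days after April 2, 1999 is July 6, 1999.
From April 17, 1999 through June 13, 1999 inclusive is 58 days; tolling adds 58 days: July 6, 1999 + 58 days = September 2, 1999.
September 2, 1999 is a Thursday and not a legal holiday, so no extension applies.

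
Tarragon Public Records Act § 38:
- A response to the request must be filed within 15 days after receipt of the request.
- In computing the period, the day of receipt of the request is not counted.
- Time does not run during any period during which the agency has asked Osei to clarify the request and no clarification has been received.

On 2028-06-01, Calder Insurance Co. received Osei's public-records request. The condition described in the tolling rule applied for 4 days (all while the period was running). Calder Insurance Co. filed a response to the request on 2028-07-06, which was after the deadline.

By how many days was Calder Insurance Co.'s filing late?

16 days

15 days after 2028-06-01 is June 16, 2028.
Tolling adds 4 days: June 16, 2028 + 4 days = June 20, 2028.
The deadline is June 20, 2028; from June 20, 2028 to July 6, 2028 is 16 days.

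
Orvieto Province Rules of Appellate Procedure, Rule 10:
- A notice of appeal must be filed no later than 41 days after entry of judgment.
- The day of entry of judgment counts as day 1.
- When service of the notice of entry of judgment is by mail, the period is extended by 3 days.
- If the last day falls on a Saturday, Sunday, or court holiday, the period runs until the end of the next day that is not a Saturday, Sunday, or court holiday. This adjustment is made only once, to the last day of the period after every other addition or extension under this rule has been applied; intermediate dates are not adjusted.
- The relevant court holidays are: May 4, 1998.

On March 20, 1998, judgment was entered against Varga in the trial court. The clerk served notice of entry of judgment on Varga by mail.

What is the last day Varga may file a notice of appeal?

May 5, 1998

Counting March 20, 1998 as day 1, day 41 is April 29, 1998.
Service was by mail, adding 3 days: April 29, 1998 + 3 days = May 2, 1998.
May 2, 1998 is Saturday; May 3, 1998 is Sunday; May 4, 1998 is a listed holiday. The next qualifying day is May 5, 1998.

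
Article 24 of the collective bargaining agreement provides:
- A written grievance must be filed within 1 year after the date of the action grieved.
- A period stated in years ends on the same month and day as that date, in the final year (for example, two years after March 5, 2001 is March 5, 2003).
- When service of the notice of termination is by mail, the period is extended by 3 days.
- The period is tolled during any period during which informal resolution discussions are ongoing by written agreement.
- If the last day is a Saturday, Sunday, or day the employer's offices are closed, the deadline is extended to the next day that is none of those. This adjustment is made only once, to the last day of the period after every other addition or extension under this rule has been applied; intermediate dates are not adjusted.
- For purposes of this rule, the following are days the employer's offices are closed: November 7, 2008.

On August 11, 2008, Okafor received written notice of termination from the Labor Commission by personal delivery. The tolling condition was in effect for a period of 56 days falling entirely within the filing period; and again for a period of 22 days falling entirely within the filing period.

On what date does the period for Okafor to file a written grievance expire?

1 year after August 11, 2008 is August 11, 2009.
Service was not by mail, so no mail extension applies.
Tolling adds 56 days: August 11, 2009 + 56 days = October 6, 2009.
Tolling adds 22 days: October 6, 2009 + 22 days = October 28, 2009.
October 28, 2009 is a Wednesday and not a day the employer's offices are closed, so no extension applies.

October 28, 2009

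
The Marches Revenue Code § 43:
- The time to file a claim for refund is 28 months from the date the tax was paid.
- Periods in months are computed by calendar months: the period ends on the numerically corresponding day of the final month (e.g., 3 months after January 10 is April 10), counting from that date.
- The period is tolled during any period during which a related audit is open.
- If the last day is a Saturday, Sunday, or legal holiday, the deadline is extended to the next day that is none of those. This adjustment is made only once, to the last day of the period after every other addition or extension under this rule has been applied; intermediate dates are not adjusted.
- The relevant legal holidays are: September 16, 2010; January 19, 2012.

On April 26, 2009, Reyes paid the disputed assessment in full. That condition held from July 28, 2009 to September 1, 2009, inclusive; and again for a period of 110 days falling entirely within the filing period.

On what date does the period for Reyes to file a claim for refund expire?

28 months after April 26, 2009 is August 26, 2011.
From July 28, 2009 through September 1, 2009 inclusive is 36 days; tolling adds 36 days: August 26, 2011 + 36 days = October 1, 2011.
Tolling adds 110 days: October 1, 2011 + 110 days = January 19, 2012.
January 19, 2012 is a listed holiday. The next qualifying day is January 20, 2012.

January 20, 2012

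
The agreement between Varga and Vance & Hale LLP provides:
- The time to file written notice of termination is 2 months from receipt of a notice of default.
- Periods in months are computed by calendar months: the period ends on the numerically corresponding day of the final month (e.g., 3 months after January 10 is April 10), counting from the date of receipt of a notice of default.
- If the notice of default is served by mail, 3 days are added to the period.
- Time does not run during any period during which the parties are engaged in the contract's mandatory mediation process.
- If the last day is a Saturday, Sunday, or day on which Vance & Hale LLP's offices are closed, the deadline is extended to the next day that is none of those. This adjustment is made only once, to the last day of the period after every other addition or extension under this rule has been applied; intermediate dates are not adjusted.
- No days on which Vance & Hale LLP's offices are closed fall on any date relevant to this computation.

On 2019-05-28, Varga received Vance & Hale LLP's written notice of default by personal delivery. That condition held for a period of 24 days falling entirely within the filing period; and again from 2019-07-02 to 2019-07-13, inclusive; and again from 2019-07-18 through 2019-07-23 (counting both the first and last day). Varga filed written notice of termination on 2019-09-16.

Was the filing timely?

2 months after 2019-05-28 is July 28, 2019.
Service was not by mail, so no mail extension applies.
Tolling adds 24 days: July 28, 2019 + 24 days = August 21, 2019.
From July 2, 2019 through July 13, 2019 inclusive is 12 days; tolling adds 12 days: August 21, 2019 + 12 days = September 2, 2019.
From July 18, 2019 through July 23, 2019 inclusive is 6 days; tolling adds 6 days: September 2, 2019 + 6 days = September 8, 2019.
September 8, 2019 is Sunday. The next qualifying day is September 9, 2019.
The deadline is September 9, 2019; the filing on September 16, 2019 is after that date.

No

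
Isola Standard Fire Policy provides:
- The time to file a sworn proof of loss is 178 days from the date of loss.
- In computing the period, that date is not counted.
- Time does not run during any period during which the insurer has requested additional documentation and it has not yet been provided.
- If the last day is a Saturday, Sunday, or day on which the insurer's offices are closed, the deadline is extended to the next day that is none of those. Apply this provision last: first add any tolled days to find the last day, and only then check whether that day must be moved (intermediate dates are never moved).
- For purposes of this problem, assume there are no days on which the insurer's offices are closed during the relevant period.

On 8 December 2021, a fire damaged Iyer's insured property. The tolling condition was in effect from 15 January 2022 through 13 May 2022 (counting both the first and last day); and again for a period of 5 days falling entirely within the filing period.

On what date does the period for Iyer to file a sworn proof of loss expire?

October 6, 2022

178 days after 8 December 2021 is June 4, 2022.
From January 15, 2022 through May 13, 2022 inclusive is 119 days; tolling adds 119 days: June 4, 2022 + 119 days = October 1, 2022.
Tolling adds 5 days: October 1, 2022 + 5 days = October 6, 2022.
October 6, 2022 is a Thursday and not a day on which the insurer's offices are closed, so no extension applies.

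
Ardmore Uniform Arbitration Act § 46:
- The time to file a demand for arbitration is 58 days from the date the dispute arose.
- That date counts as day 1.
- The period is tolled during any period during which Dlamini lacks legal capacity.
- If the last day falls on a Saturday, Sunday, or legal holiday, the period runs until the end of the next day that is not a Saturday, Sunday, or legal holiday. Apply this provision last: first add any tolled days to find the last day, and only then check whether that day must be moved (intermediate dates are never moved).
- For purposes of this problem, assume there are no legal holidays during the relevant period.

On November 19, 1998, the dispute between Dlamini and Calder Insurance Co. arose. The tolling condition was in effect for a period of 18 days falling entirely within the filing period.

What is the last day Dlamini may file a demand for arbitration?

Counting November 19, 1998 as day 1, day 58 is January 15, 1999.
Tolling adds 18 days: January 15, 1999 + 18 days = February 2, 1999.
February 2, 1999 is a Tuesday and not a legal holiday, so no extension applies.

February 2, 1999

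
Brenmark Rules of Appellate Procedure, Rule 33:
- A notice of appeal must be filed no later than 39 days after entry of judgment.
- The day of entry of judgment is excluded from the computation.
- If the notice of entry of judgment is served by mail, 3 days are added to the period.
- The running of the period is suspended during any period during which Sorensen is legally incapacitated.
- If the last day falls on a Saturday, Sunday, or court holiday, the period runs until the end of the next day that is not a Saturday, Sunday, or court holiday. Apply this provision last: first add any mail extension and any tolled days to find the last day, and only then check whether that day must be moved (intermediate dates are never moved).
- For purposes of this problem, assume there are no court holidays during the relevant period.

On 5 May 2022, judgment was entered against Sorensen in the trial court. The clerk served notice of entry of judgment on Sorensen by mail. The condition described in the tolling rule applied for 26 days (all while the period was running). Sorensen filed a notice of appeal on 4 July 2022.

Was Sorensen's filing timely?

Yes

39 days after 5 May 2022 is June 13, 2022.
Service was by mail, adding 3 days: June 13, 2022 + 3 days = June 16, 2022.
Tolling adds 26 days: June 16, 2022 + 26 days = July 12, 2022.
July 12, 2022 is a Tuesday and not a court holiday, so no extension applies.
The deadline is July 12, 2022; the filing on July 4, 2022 is on or before that date.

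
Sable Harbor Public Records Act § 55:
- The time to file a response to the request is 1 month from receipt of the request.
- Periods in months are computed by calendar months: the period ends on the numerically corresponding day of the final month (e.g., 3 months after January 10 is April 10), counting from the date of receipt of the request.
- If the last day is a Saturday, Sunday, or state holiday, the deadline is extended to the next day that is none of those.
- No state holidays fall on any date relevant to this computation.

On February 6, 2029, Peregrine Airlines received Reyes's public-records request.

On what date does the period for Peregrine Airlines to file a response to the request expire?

1 month after February 6, 2029 is March 6, 2029.
March 6, 2029 is a Tuesday and not a state holiday, so no extension applies.

March 6, 2029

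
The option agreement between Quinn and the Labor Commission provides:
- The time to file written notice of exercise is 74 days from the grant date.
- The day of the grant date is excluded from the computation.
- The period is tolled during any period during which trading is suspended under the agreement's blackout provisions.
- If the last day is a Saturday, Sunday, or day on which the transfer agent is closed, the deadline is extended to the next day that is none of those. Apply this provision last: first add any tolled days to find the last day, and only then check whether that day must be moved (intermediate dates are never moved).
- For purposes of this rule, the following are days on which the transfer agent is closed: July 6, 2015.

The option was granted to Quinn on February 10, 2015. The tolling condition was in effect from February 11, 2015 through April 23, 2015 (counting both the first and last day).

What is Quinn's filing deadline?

74 days after February 10, 2015 is April 25, 2015.
From February 11, 2015 through April 23, 2015 inclusive is 72 days; tolling adds 72 days: April 25, 2015 + 72 days = July 6, 2015.
July 6, 2015 is a listed holiday. The next qualifying day is July 7, 2015.

July 7, 2015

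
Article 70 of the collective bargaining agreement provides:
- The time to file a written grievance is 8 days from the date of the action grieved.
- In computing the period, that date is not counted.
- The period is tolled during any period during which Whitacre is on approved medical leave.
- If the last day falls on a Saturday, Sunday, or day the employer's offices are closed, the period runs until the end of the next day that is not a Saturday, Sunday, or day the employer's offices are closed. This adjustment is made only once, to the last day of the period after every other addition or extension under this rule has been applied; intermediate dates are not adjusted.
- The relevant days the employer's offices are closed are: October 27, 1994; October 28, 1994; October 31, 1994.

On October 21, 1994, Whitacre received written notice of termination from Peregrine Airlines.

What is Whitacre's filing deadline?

8 days after October 21, 1994 is October 29, 1994.
October 29, 1994 is Saturday; October 30, 1994 is Sunday; October 31, 1994 is a listed holiday. The next qualifying day is November 1, 1994.

November 1, 1994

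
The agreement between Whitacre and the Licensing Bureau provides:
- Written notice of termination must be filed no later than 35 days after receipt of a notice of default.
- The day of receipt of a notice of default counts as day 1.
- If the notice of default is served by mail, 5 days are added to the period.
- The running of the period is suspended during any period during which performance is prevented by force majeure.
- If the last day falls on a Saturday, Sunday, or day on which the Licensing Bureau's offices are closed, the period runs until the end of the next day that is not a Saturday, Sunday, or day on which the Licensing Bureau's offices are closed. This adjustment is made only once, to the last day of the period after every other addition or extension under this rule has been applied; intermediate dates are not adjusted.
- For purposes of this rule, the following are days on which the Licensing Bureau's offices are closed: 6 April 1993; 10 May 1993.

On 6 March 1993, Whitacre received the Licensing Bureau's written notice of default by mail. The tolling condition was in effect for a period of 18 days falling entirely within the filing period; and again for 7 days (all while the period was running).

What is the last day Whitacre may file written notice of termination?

Counting 6 March 1993 as day 1, day 35 is April 9, 1993.
Service was by mail, adding 5 days: April 9, 1993 + 5 days = April 14, 1993.
Tolling adds 18 days: April 14, 1993 + 18 days = May 2, 1993.
Tolling adds 7 days: May 2, 1993 + 7 days = May 9, 1993.
May 9, 1993 is Sunday; May 10, 1993 is a listed holiday. The next qualifying day is May 11, 1993.

May 11, 1993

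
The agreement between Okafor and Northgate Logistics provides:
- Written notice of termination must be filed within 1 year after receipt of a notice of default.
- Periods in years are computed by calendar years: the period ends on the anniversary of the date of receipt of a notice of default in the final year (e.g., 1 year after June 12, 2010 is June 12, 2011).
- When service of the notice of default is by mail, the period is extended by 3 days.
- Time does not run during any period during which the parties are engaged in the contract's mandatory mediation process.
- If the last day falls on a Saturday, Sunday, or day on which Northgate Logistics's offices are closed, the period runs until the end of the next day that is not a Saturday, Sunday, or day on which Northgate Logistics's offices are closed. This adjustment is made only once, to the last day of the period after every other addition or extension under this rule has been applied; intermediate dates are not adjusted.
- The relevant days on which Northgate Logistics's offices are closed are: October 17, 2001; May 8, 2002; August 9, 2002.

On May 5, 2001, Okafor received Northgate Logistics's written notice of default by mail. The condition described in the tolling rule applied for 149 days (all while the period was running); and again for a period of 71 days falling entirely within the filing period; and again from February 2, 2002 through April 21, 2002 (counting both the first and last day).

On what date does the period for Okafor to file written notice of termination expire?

March 3, 2003

1 year after May 5, 2001 is May 5, 2002.
Service was by mail, adding 3 days: May 5, 2002 + 3 days = May 8, 2002.
Tolling adds 149 days: May 8, 2002 + 149 days = October 4, 2002.
Tolling adds 71 days: October 4, 2002 + 71 days = December 14, 2002.
From February 2, 2002 through April 21, 2002 inclusive is 79 days; tolling adds 79 days: December 14, 2002 + 79 days = March 3, 2003.
March 3, 2003 is a Monday and not a day on which Northgate Logistics's offices are closed, so no extension applies.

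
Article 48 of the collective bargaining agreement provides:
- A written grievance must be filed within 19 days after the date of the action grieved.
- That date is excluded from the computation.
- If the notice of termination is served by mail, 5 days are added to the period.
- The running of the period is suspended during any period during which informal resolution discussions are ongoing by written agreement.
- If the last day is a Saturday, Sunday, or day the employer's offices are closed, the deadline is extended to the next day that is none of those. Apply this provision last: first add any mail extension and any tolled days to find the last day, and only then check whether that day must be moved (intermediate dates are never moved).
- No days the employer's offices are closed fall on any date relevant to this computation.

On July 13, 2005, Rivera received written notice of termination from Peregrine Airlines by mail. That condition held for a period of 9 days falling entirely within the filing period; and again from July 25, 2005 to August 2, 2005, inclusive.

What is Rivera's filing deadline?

August 24, 2005

19 days after July 13, 2005 is August 1, 2005.
Service was by mail, adding 5 days: August 1, 2005 + 5 days = August 6, 2005.
Tolling adds 9 days: August 6, 2005 + 9 days = August 15, 2005.
From July 25, 2005 through August 2, 2005 inclusive is 9 days; tolling adds 9 days: August 15, 2005 + 9 days = August 24, 2005.
August 24, 2005 is a Wednesday and not a day the employer's offices are closed, so no extension applies.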